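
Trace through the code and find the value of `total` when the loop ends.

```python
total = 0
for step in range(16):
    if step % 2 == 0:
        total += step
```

Let's trace through this code step by step.

Initialize: total = 0
Entering loop: for step in range(16):
After iteration 1: step = 0, total = 0
After iteration 2: step = 1, total = 0
After iteration 3: step = 2, total = 2
After iteration 4: step = 3, total = 2
After iteration 5: step = 4, total = 6
After iteration 6: step = 5, total = 6
After iteration 7: step = 6, total = 12
After iteration 8: step = 7, total = 12
After iteration 9: step = 8, total = 20
After iteration 10: step = 9, total = 20
After iteration 11: step = 10, total = 30
After iteration 12: step = 11, total = 30
After iteration 13: step = 12, total = 42
After iteration 14: step = 13, total = 42
After iteration 15: step = 14, total = 56
After iteration 16: step = 15, total = 56
Loop ends.

Final answer: 56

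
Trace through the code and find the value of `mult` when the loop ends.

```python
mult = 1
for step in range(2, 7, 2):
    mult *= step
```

Let's trace through this code step by step.

Initialize: mult = 1
Entering loop: for step in range(2, 7, 2):
After iteration 1: step = 2, mult = 2
After iteration 2: step = 4, mult = 8
After iteration 3: step = 6, mult = 48
Loop ends.

Final answer: 48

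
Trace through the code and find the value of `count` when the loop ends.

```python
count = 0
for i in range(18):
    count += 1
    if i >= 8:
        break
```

Let's trace through this code step by step.

Initialize: count = 0
Entering loop: for i in range(18):
After iteration 1: i = 0, count = 1
After iteration 2: i = 1, count = 2
After iteration 3: i = 2, count = 3
After iteration 4: i = 3, count = 4
After iteration 5: i = 4, count = 5
After iteration 6: i = 5, count = 6
After iteration 7: i = 6, count = 7
After iteration 8: i = 7, count = 8
After iteration 9: i = 8, count = 9
Loop ends.

Final answer: 9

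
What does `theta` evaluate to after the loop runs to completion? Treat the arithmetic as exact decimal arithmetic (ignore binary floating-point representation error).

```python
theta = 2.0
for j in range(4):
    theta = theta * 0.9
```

Let's trace through this code step by step.

Initialize: theta = 2.0
Entering loop: for j in range(4):
After iteration 1: j = 0, theta = 1.8
After iteration 2: j = 1, theta = 1.62
After iteration 3: j = 2, theta = 1.458
After iteration 4: j = 3, theta = 1.3122
Loop ends.

Final answer: 1.3122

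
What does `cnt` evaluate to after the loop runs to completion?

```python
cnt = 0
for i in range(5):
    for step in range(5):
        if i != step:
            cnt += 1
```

Let's trace through this code step by step.

Initialize: cnt = 0
Entering loop: for i in range(5):
After iteration 1: i = 0, cnt = 4
After iteration 2: i = 1, cnt = 8
After iteration 3: i = 2, cnt = 12
After iteration 4: i = 3, cnt = 16
After iteration 5: i = 4, cnt = 20
Loop ends.

Final answer: 20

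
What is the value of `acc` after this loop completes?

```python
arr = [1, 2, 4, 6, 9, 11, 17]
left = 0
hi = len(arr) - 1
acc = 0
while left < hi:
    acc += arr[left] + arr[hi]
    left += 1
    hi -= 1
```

Let's trace through this code step by step.

Initialize: arr = [1, 2, 4, 6, 9, 11, 17]
Initialize: left = 0
Initialize: hi = 6
Initialize: acc = 0
Entering loop: while left < hi:
After iteration 1: left = 1, hi = 5, acc = 18
After iteration 2: left = 2, hi = 4, acc = 31
After iteration 3: left = 3, hi = 3, acc = 44
Loop ends.

Final answer: 44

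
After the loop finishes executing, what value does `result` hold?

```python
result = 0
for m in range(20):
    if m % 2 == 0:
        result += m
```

Let's trace through this code step by step.

Initialize: result = 0
Entering loop: for m in range(20):
After iteration 1: m = 0, result = 0
After iteration 2: m = 1, result = 0
After iteration 3: m = 2, result = 2
After iteration 4: m = 3, result = 2
After iteration 5: m = 4, result = 6
After iteration 6: m = 5, result = 6
After iteration 7: m = 6, result = 12
After iteration 8: m = 7, result = 12
After iteration 9: m = 8, result = 20
After iteration 10: m = 9, result = 20
After iteration 11: m = 10, result = 30
After iteration 12: m = 11, result = 30
After iteration 13: m = 12, result = 42
After iteration 14: m = 13, result = 42
After iteration 15: m = 14, result = 56
After iteration 16: m = 15, result = 56
After iteration 17: m = 16, result = 72
After iteration 18: m = 17, result = 72
After iteration 19: m = 18, result = 90
After iteration 20: m = 19, result = 90
Loop ends.

Final answer: 90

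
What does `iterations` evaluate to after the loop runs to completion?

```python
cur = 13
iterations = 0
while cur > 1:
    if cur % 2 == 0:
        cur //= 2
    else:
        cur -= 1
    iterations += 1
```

Let's trace through this code step by step.

Initialize: cur = 13
Initialize: iterations = 0
Entering loop: while cur > 1:
After iteration 1: cur = 12, iterations = 1
After iteration 2: cur = 6, iterations = 2
After iteration 3: cur = 3, iterations = 3
After iteration 4: cur = 2, iterations = 4
After iteration 5: cur = 1, iterations = 5
Loop ends.

Final answer: 5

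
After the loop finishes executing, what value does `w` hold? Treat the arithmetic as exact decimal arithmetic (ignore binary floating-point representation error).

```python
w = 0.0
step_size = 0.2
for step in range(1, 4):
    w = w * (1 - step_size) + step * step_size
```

Let's trace through this code step by step.

Initialize: w = 0.0
Initialize: step_size = 0.2
Entering loop: for step in range(1, 4):
After iteration 1: step = 1, w = 0.2
After iteration 2: step = 2, w = 0.56
After iteration 3: step = 3, w = 1.048
Loop ends.

Final answer: 1.048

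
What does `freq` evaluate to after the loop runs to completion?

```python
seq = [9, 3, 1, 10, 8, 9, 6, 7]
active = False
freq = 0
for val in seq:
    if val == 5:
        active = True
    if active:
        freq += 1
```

Let's trace through this code step by step.

Initialize: seq = [9, 3, 1, 10, 8, 9, 6, 7]
Initialize: active = False
Initialize: freq = 0
Entering loop: for val in seq:
After iteration 1: val = 9, freq = 0
After iteration 2: val = 3, freq = 0
After iteration 3: val = 1, freq = 0
After iteration 4: val = 10, freq = 0
After iteration 5: val = 8, freq = 0
After iteration 6: val = 9, freq = 0
After iteration 7: val = 6, freq = 0
After iteration 8: val = 7, freq = 0
Loop ends.

Final answer: 0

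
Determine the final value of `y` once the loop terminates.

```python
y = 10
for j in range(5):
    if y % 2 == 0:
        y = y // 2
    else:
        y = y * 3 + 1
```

Let's trace through this code step by step.

Initialize: y = 10
Entering loop: for j in range(5):
After iteration 1: j = 0, y = 5
After iteration 2: j = 1, y = 16
After iteration 3: j = 2, y = 8
After iteration 4: j = 3, y = 4
After iteration 5: j = 4, y = 2
Loop ends.

Final answer: 2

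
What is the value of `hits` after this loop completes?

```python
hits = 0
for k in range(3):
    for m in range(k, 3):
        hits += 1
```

Let's trace through this code step by step.

Initialize: hits = 0
Entering loop: for k in range(3):
After iteration 1: k = 0, hits = 3
After iteration 2: k = 1, hits = 5
After iteration 3: k = 2, hits = 6
Loop ends.

Final answer: 6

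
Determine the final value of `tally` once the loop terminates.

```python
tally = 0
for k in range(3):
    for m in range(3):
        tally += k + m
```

Let's trace through this code step by step.

Initialize: tally = 0
Entering loop: for k in range(3):
After iteration 1: k = 0, tally = 3
After iteration 2: k = 1, tally = 9
After iteration 3: k = 2, tally = 18
Loop ends.

Final answer: 18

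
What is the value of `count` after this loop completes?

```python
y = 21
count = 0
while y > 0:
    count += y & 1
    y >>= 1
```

Let's trace through this code step by step.

Initialize: y = 21
Initialize: count = 0
Entering loop: while y > 0:
After iteration 1: y = 10, count = 1
After iteration 2: y = 5, count = 1
After iteration 3: y = 2, count = 2
After iteration 4: y = 1, count = 2
After iteration 5: y = 0, count = 3
Loop ends.

Final answer: 3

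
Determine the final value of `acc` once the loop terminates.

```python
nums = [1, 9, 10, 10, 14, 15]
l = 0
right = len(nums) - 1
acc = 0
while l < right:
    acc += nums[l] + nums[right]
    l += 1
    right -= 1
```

Let's trace through this code step by step.

Initialize: nums = [1, 9, 10, 10, 14, 15]
Initialize: l = 0
Initialize: right = 5
Initialize: acc = 0
Entering loop: while l < right:
After iteration 1: l = 1, right = 4, acc = 16
After iteration 2: l = 2, right = 3, acc = 39
After iteration 3: l = 3, right = 2, acc = 59
Loop ends.

Final answer: 59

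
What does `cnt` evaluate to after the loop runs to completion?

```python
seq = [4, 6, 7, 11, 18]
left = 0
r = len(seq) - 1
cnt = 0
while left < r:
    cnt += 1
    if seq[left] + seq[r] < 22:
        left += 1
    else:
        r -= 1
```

Let's trace through this code step by step.

Initialize: seq = [4, 6, 7, 11, 18]
Initialize: left = 0
Initialize: r = 4
Initialize: cnt = 0
Entering loop: while left < r:
After iteration 1: left = 0, r = 3, cnt = 1
After iteration 2: left = 1, r = 3, cnt = 2
After iteration 3: left = 2, r = 3, cnt = 3
After iteration 4: left = 3, r = 3, cnt = 4
Loop ends.

Final answer: 4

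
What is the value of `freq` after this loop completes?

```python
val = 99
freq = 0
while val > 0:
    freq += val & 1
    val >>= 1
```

Let's trace through this code step by step.

Initialize: val = 99
Initialize: freq = 0
Entering loop: while val > 0:
After iteration 1: val = 49, freq = 1
After iteration 2: val = 24, freq = 2
After iteration 3: val = 12, freq = 2
After iteration 4: val = 6, freq = 2
After iteration 5: val = 3, freq = 2
After iteration 6: val = 1, freq = 3
After iteration 7: val = 0, freq = 4
Loop ends.

Final answer: 4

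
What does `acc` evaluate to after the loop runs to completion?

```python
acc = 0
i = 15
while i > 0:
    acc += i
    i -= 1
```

Let's trace through this code step by step.

Initialize: acc = 0
Initialize: i = 15
Entering loop: while i > 0:
After iteration 1: acc = 15, i = 14
After iteration 2: acc = 29, i = 13
After iteration 3: acc = 42, i = 12
After iteration 4: acc = 54, i = 11
After iteration 5: acc = 65, i = 10
After iteration 6: acc = 75, i = 9
After iteration 7: acc = 84, i = 8
After iteration 8: acc = 92, i = 7
After iteration 9: acc = 99, i = 6
After iteration 10: acc = 105, i = 5
After iteration 11: acc = 110, i = 4
After iteration 12: acc = 114, i = 3
After iteration 13: acc = 117, i = 2
After iteration 14: acc = 119, i = 1
After iteration 15: acc = 120, i = 0
Loop ends.

Final answer: 120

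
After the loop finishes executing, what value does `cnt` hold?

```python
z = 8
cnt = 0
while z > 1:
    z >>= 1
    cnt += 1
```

Let's trace through this code step by step.

Initialize: z = 8
Initialize: cnt = 0
Entering loop: while z > 1:
After iteration 1: z = 4, cnt = 1
After iteration 2: z = 2, cnt = 2
After iteration 3: z = 1, cnt = 3
Loop ends.

Final answer: 3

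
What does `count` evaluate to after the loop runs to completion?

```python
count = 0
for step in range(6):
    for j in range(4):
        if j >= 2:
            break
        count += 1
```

Let's trace through this code step by step.

Initialize: count = 0
Entering loop: for step in range(6):
After iteration 1: step = 0, count = 2
After iteration 2: step = 1, count = 4
After iteration 3: step = 2, count = 6
After iteration 4: step = 3, count = 8
After iteration 5: step = 4, count = 10
After iteration 6: step = 5, count = 12
Loop ends.

Final answer: 12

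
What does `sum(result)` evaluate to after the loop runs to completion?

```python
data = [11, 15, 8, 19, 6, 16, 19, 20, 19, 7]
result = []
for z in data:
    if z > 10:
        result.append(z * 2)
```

Let's trace through this code step by step.

Initialize: data = [11, 15, 8, 19, 6, 16, 19, 20, 19, 7]
Initialize: result = []
Entering loop: for z in data:
After iteration 1: z = 11, result = [22]
After iteration 2: z = 15, result = [22, 30]
After iteration 3: z = 8, result = [22, 30]
After iteration 4: z = 19, result = [22, 30, 38]
After iteration 5: z = 6, result = [22, 30, 38]
After iteration 6: z = 16, result = [22, 30, 38, 32]
After iteration 7: z = 19, result = [22, 30, 38, 32, 38]
After iteration 8: z = 20, result = [22, 30, 38, 32, 38, 40]
After iteration 9: z = 19, result = [22, 30, 38, 32, 38, 40, 38]
After iteration 10: z = 7, result = [22, 30, 38, 32, 38, 40, 38]
Loop ends.
sum(result) = 238

Final answer: 238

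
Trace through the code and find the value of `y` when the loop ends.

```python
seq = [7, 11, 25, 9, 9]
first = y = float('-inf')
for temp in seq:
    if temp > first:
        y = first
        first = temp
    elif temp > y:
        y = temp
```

Let's trace through this code step by step.

Initialize: seq = [7, 11, 25, 9, 9]
Initialize: first = -inf
Initialize: y = -inf
Entering loop: for temp in seq:
After iteration 1: temp = 7, first = 7, y = -inf
After iteration 2: temp = 11, first = 11, y = 7
After iteration 3: temp = 25, first = 25, y = 11
After iteration 4: temp = 9, first = 25, y = 11
After iteration 5: temp = 9, first = 25, y = 11
Loop ends.

Final answer: 11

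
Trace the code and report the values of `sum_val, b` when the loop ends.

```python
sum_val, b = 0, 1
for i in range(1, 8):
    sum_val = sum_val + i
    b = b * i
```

Let's trace through this code step by step.

Initialize: sum_val = 0
Initialize: b = 1
Entering loop: for i in range(1, 8):
After iteration 1: i = 1, sum_val = 1, b = 1
After iteration 2: i = 2, sum_val = 3, b = 2
After iteration 3: i = 3, sum_val = 6, b = 6
After iteration 4: i = 4, sum_val = 10, b = 24
After iteration 5: i = 5, sum_val = 15, b = 120
After iteration 6: i = 6, sum_val = 21, b = 720
After iteration 7: i = 7, sum_val = 28, b = 5040
Loop ends.

Final answer: 28, 5040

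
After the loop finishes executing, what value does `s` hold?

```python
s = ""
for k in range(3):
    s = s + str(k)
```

Let's trace through this code step by step.

Initialize: s = ''
Entering loop: for k in range(3):
After iteration 1: k = 0, s = '0'
After iteration 2: k = 1, s = '01'
After iteration 3: k = 2, s = '012'
Loop ends.

Final answer: '012'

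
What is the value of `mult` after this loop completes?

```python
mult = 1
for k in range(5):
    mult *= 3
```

Let's trace through this code step by step.

Initialize: mult = 1
Entering loop: for k in range(5):
After iteration 1: k = 0, mult = 3
After iteration 2: k = 1, mult = 9
After iteration 3: k = 2, mult = 27
After iteration 4: k = 3, mult = 81
After iteration 5: k = 4, mult = 243
Loop ends.

Final answer: 243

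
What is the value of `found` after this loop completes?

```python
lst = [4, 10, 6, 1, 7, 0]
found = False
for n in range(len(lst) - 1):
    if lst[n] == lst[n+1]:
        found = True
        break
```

Let's trace through this code step by step.

Initialize: lst = [4, 10, 6, 1, 7, 0]
Initialize: found = False
Entering loop: for n in range(len(lst) - 1):
After iteration 1: n = 0, found = False
After iteration 2: n = 1, found = False
After iteration 3: n = 2, found = False
After iteration 4: n = 3, found = False
After iteration 5: n = 4, found = False
Loop ends.

Final answer: False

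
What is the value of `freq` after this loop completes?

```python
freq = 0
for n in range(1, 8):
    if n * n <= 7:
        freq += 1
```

Let's trace through this code step by step.

Initialize: freq = 0
Entering loop: for n in range(1, 8):
After iteration 1: n = 1, freq = 1
After iteration 2: n = 2, freq = 2
After iteration 3: n = 3, freq = 2
After iteration 4: n = 4, freq = 2
After iteration 5: n = 5, freq = 2
After iteration 6: n = 6, freq = 2
After iteration 7: n = 7, freq = 2
Loop ends.

Final answer: 2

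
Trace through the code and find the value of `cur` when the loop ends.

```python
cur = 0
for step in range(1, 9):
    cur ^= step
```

Let's trace through this code step by step.

Initialize: cur = 0
Entering loop: for step in range(1, 9):
After iteration 1: step = 1, cur = 1
After iteration 2: step = 2, cur = 3
After iteration 3: step = 3, cur = 0
After iteration 4: step = 4, cur = 4
After iteration 5: step = 5, cur = 1
After iteration 6: step = 6, cur = 7
After iteration 7: step = 7, cur = 0
After iteration 8: step = 8, cur = 8
Loop ends.

Final answer: 8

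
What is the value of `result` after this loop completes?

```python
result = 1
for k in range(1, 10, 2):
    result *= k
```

Let's trace through this code step by step.

Initialize: result = 1
Entering loop: for k in range(1, 10, 2):
After iteration 1: k = 1, result = 1
After iteration 2: k = 3, result = 3
After iteration 3: k = 5, result = 15
After iteration 4: k = 7, result = 105
After iteration 5: k = 9, result = 945
Loop ends.

Final answer: 945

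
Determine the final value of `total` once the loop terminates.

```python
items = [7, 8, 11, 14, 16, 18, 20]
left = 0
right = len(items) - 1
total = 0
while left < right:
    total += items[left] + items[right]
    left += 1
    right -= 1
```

Let's trace through this code step by step.

Initialize: items = [7, 8, 11, 14, 16, 18, 20]
Initialize: left = 0
Initialize: right = 6
Initialize: total = 0
Entering loop: while left < right:
After iteration 1: left = 1, right = 5, total = 27
After iteration 2: left = 2, right = 4, total = 53
After iteration 3: left = 3, right = 3, total = 80
Loop ends.

Final answer: 80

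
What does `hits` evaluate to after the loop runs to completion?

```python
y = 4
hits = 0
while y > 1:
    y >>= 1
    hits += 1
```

Let's trace through this code step by step.

Initialize: y = 4
Initialize: hits = 0
Entering loop: while y > 1:
After iteration 1: y = 2, hits = 1
After iteration 2: y = 1, hits = 2
Loop ends.

Final answer: 2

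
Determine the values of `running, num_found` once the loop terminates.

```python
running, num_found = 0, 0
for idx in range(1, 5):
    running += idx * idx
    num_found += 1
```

Let's trace through this code step by step.

Initialize: running = 0
Initialize: num_found = 0
Entering loop: for idx in range(1, 5):
After iteration 1: idx = 1, running = 1, num_found = 1
After iteration 2: idx = 2, running = 5, num_found = 2
After iteration 3: idx = 3, running = 14, num_found = 3
After iteration 4: idx = 4, running = 30, num_found = 4
Loop ends.

Final answer: 30, 4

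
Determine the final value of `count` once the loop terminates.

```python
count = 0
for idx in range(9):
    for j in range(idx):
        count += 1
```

Let's trace through this code step by step.

Initialize: count = 0
Entering loop: for idx in range(9):
After iteration 1: idx = 0, count = 0
After iteration 2: idx = 1, count = 1, j = 0
After iteration 3: idx = 2, count = 3, j = 1
After iteration 4: idx = 3, count = 6, j = 2
After iteration 5: idx = 4, count = 10, j = 3
After iteration 6: idx = 5, count = 15, j = 4
After iteration 7: idx = 6, count = 21, j = 5
After iteration 8: idx = 7, count = 28, j = 6
After iteration 9: idx = 8, count = 36, j = 7
Loop ends.

Final answer: 36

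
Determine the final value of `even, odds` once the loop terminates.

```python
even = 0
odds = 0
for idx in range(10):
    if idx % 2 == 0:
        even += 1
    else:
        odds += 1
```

Let's trace through this code step by step.

Initialize: even = 0
Initialize: odds = 0
Entering loop: for idx in range(10):
After iteration 1: idx = 0, even = 1, odds = 0
After iteration 2: idx = 1, even = 1, odds = 1
After iteration 3: idx = 2, even = 2, odds = 1
After iteration 4: idx = 3, even = 2, odds = 2
After iteration 5: idx = 4, even = 3, odds = 2
After iteration 6: idx = 5, even = 3, odds = 3
After iteration 7: idx = 6, even = 4, odds = 3
After iteration 8: idx = 7, even = 4, odds = 4
After iteration 9: idx = 8, even = 5, odds = 4
After iteration 10: idx = 9, even = 5, odds = 5
Loop ends.

Final answer: 5, 5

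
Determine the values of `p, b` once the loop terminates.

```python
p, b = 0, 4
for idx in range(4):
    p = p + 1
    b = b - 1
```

Let's trace through this code step by step.

Initialize: p = 0
Initialize: b = 4
Entering loop: for idx in range(4):
After iteration 1: idx = 0, p = 1, b = 3
After iteration 2: idx = 1, p = 2, b = 2
After iteration 3: idx = 2, p = 3, b = 1
After iteration 4: idx = 3, p = 4, b = 0
Loop ends.

Final answer: 4, 0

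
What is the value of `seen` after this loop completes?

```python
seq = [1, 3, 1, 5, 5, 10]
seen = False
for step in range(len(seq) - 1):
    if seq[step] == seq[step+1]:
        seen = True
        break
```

Let's trace through this code step by step.

Initialize: seq = [1, 3, 1, 5, 5, 10]
Initialize: seen = False
Entering loop: for step in range(len(seq) - 1):
After iteration 1: step = 0, seen = False
After iteration 2: step = 1, seen = False
After iteration 3: step = 2, seen = False
After iteration 4: step = 3, seen = True
Loop ends.

Final answer: True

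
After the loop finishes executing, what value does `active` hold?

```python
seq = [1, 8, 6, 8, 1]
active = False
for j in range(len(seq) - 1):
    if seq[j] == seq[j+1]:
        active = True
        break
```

Let's trace through this code step by step.

Initialize: seq = [1, 8, 6, 8, 1]
Initialize: active = False
Entering loop: for j in range(len(seq) - 1):
After iteration 1: j = 0, active = False
After iteration 2: j = 1, active = False
After iteration 3: j = 2, active = False
After iteration 4: j = 3, active = False
Loop ends.

Final answer: False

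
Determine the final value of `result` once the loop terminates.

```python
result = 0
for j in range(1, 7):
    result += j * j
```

Let's trace through this code step by step.

Initialize: result = 0
Entering loop: for j in range(1, 7):
After iteration 1: j = 1, result = 1
After iteration 2: j = 2, result = 5
After iteration 3: j = 3, result = 14
After iteration 4: j = 4, result = 30
After iteration 5: j = 5, result = 55
After iteration 6: j = 6, result = 91
Loop ends.

Final answer: 91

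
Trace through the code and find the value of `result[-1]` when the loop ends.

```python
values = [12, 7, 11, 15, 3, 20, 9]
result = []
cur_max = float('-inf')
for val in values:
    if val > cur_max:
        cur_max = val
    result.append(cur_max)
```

Let's trace through this code step by step.

Initialize: values = [12, 7, 11, 15, 3, 20, 9]
Initialize: result = []
Initialize: cur_max = -inf
Entering loop: for val in values:
After iteration 1: val = 12, result = [12], cur_max = 12
After iteration 2: val = 7, result = [12, 12], cur_max = 12
After iteration 3: val = 11, result = [12, 12, 12], cur_max = 12
After iteration 4: val = 15, result = [12, 12, 12, 15], cur_max = 15
After iteration 5: val = 3, result = [12, 12, 12, 15, 15], cur_max = 15
After iteration 6: val = 20, result = [12, 12, 12, 15, 15, 20], cur_max = 20
After iteration 7: val = 9, result = [12, 12, 12, 15, 15, 20, 20], cur_max = 20
Loop ends.
result[-1] = 20

Final answer: 20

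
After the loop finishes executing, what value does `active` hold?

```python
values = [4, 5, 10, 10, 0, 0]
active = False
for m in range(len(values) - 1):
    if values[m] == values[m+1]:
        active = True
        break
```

Let's trace through this code step by step.

Initialize: values = [4, 5, 10, 10, 0, 0]
Initialize: active = False
Entering loop: for m in range(len(values) - 1):
After iteration 1: m = 0, active = False
After iteration 2: m = 1, active = False
After iteration 3: m = 2, active = True
Loop ends.

Final answer: True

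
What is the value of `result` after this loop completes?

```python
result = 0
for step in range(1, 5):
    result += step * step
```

Let's trace through this code step by step.

Initialize: result = 0
Entering loop: for step in range(1, 5):
After iteration 1: step = 1, result = 1
After iteration 2: step = 2, result = 5
After iteration 3: step = 3, result = 14
After iteration 4: step = 4, result = 30
Loop ends.

Final answer: 30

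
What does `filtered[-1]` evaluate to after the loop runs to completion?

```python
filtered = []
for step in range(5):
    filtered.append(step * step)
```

Let's trace through this code step by step.

Initialize: filtered = []
Entering loop: for step in range(5):
After iteration 1: step = 0, filtered = [0]
After iteration 2: step = 1, filtered = [0, 1]
After iteration 3: step = 2, filtered = [0, 1, 4]
After iteration 4: step = 3, filtered = [0, 1, 4, 9]
After iteration 5: step = 4, filtered = [0, 1, 4, 9, 16]
Loop ends.
filtered[-1] = 16

Final answer: 16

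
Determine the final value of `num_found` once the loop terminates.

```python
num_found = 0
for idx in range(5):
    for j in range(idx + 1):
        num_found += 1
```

Let's trace through this code step by step.

Initialize: num_found = 0
Entering loop: for idx in range(5):
After iteration 1: idx = 0, num_found = 1, j = 0
After iteration 2: idx = 1, num_found = 3, j = 1
After iteration 3: idx = 2, num_found = 6, j = 2
After iteration 4: idx = 3, num_found = 10, j = 3
After iteration 5: idx = 4, num_found = 15, j = 4
Loop ends.

Final answer: 15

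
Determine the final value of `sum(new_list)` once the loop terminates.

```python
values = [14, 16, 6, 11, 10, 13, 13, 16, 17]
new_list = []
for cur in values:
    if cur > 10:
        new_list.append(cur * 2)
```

Let's trace through this code step by step.

Initialize: values = [14, 16, 6, 11, 10, 13, 13, 16, 17]
Initialize: new_list = []
Entering loop: for cur in values:
After iteration 1: cur = 14, new_list = [28]
After iteration 2: cur = 16, new_list = [28, 32]
After iteration 3: cur = 6, new_list = [28, 32]
After iteration 4: cur = 11, new_list = [28, 32, 22]
After iteration 5: cur = 10, new_list = [28, 32, 22]
After iteration 6: cur = 13, new_list = [28, 32, 22, 26]
After iteration 7: cur = 13, new_list = [28, 32, 22, 26, 26]
After iteration 8: cur = 16, new_list = [28, 32, 22, 26, 26, 32]
After iteration 9: cur = 17, new_list = [28, 32, 22, 26, 26, 32, 34]
Loop ends.
sum(new_list) = 200

Final answer: 200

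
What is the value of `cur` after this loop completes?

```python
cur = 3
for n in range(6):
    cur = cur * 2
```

Let's trace through this code step by step.

Initialize: cur = 3
Entering loop: for n in range(6):
After iteration 1: n = 0, cur = 6
After iteration 2: n = 1, cur = 12
After iteration 3: n = 2, cur = 24
After iteration 4: n = 3, cur = 48
After iteration 5: n = 4, cur = 96
After iteration 6: n = 5, cur = 192
Loop ends.

Final answer: 192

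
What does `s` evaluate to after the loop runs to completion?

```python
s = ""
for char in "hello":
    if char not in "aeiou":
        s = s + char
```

Let's trace through this code step by step.

Initialize: s = ''
Entering loop: for char in "hello":
After iteration 1: char = 'h', s = 'h'
After iteration 2: char = 'e', s = 'h'
After iteration 3: char = 'l', s = 'hl'
After iteration 4: char = 'l', s = 'hll'
After iteration 5: char = 'o', s = 'hll'
Loop ends.

Final answer: 'hll'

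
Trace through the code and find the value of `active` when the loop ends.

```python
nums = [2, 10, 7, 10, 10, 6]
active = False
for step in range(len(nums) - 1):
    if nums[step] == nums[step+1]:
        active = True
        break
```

Let's trace through this code step by step.

Initialize: nums = [2, 10, 7, 10, 10, 6]
Initialize: active = False
Entering loop: for step in range(len(nums) - 1):
After iteration 1: step = 0, active = False
After iteration 2: step = 1, active = False
After iteration 3: step = 2, active = False
After iteration 4: step = 3, active = True
Loop ends.

Final answer: True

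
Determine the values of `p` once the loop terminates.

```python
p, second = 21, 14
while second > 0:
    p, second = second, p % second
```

Let's trace through this code step by step.

Initialize: p = 21
Initialize: second = 14
Entering loop: while second > 0:
After iteration 1: p = 14, second = 7
After iteration 2: p = 7, second = 0
Loop ends.

Final answer: 7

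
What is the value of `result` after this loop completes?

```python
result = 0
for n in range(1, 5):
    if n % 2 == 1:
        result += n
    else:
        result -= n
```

Let's trace through this code step by step.

Initialize: result = 0
Entering loop: for n in range(1, 5):
After iteration 1: n = 1, result = 1
After iteration 2: n = 2, result = -1
After iteration 3: n = 3, result = 2
After iteration 4: n = 4, result = -2
Loop ends.

Final answer: -2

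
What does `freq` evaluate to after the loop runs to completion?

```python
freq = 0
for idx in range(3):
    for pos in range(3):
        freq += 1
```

Let's trace through this code step by step.

Initialize: freq = 0
Entering loop: for idx in range(3):
After iteration 1: idx = 0, freq = 3
After iteration 2: idx = 1, freq = 6
After iteration 3: idx = 2, freq = 9
Loop ends.

Final answer: 9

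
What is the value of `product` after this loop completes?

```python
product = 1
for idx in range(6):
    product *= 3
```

Let's trace through this code step by step.

Initialize: product = 1
Entering loop: for idx in range(6):
After iteration 1: idx = 0, product = 3
After iteration 2: idx = 1, product = 9
After iteration 3: idx = 2, product = 27
After iteration 4: idx = 3, product = 81
After iteration 5: idx = 4, product = 243
After iteration 6: idx = 5, product = 729
Loop ends.

Final answer: 729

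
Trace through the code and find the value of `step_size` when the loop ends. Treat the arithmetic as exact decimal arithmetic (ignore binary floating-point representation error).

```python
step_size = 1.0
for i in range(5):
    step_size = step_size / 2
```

Let's trace through this code step by step.

Initialize: step_size = 1.0
Entering loop: for i in range(5):
After iteration 1: i = 0, step_size = 0.5
After iteration 2: i = 1, step_size = 0.25
After iteration 3: i = 2, step_size = 0.125
After iteration 4: i = 3, step_size = 0.0625
After iteration 5: i = 4, step_size = 0.03125
Loop ends.

Final answer: 0.03125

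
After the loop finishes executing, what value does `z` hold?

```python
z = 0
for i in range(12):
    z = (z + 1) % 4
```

Let's trace through this code step by step.

Initialize: z = 0
Entering loop: for i in range(12):
After iteration 1: i = 0, z = 1
After iteration 2: i = 1, z = 2
After iteration 3: i = 2, z = 3
After iteration 4: i = 3, z = 0
After iteration 5: i = 4, z = 1
After iteration 6: i = 5, z = 2
After iteration 7: i = 6, z = 3
After iteration 8: i = 7, z = 0
After iteration 9: i = 8, z = 1
After iteration 10: i = 9, z = 2
After iteration 11: i = 10, z = 3
After iteration 12: i = 11, z = 0
Loop ends.

Final answer: 0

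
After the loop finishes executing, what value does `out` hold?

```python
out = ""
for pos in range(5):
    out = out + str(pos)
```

Let's trace through this code step by step.

Initialize: out = ''
Entering loop: for pos in range(5):
After iteration 1: pos = 0, out = '0'
After iteration 2: pos = 1, out = '01'
After iteration 3: pos = 2, out = '012'
After iteration 4: pos = 3, out = '0123'
After iteration 5: pos = 4, out = '01234'
Loop ends.

Final answer: '01234'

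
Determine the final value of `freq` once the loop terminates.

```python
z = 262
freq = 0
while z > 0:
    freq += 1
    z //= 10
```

Let's trace through this code step by step.

Initialize: z = 262
Initialize: freq = 0
Entering loop: while z > 0:
After iteration 1: z = 26, freq = 1
After iteration 2: z = 2, freq = 2
After iteration 3: z = 0, freq = 3
Loop ends.

Final answer: 3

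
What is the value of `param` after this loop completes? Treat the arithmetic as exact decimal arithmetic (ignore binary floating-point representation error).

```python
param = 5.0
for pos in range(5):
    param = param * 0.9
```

Let's trace through this code step by step.

Initialize: param = 5.0
Entering loop: for pos in range(5):
After iteration 1: pos = 0, param = 4.5
After iteration 2: pos = 1, param = 4.05
After iteration 3: pos = 2, param = 3.645
After iteration 4: pos = 3, param = 3.2805
After iteration 5: pos = 4, param = 2.95245
Loop ends.

Final answer: 2.95245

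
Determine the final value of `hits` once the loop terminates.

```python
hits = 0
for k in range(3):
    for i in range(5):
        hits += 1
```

Let's trace through this code step by step.

Initialize: hits = 0
Entering loop: for k in range(3):
After iteration 1: k = 0, hits = 5
After iteration 2: k = 1, hits = 10
After iteration 3: k = 2, hits = 15
Loop ends.

Final answer: 15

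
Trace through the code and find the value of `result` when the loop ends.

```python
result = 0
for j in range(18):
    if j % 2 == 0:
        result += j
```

Let's trace through this code step by step.

Initialize: result = 0
Entering loop: for j in range(18):
After iteration 1: j = 0, result = 0
After iteration 2: j = 1, result = 0
After iteration 3: j = 2, result = 2
After iteration 4: j = 3, result = 2
After iteration 5: j = 4, result = 6
After iteration 6: j = 5, result = 6
After iteration 7: j = 6, result = 12
After iteration 8: j = 7, result = 12
After iteration 9: j = 8, result = 20
After iteration 10: j = 9, result = 20
After iteration 11: j = 10, result = 30
After iteration 12: j = 11, result = 30
After iteration 13: j = 12, result = 42
After iteration 14: j = 13, result = 42
After iteration 15: j = 14, result = 56
After iteration 16: j = 15, result = 56
After iteration 17: j = 16, result = 72
After iteration 18: j = 17, result = 72
Loop ends.

Final answer: 72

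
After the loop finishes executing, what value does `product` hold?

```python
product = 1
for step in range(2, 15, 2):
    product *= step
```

Let's trace through this code step by step.

Initialize: product = 1
Entering loop: for step in range(2, 15, 2):
After iteration 1: step = 2, product = 2
After iteration 2: step = 4, product = 8
After iteration 3: step = 6, product = 48
After iteration 4: step = 8, product = 384
After iteration 5: step = 10, product = 3840
After iteration 6: step = 12, product = 46080
After iteration 7: step = 14, product = 645120
Loop ends.

Final answer: 645120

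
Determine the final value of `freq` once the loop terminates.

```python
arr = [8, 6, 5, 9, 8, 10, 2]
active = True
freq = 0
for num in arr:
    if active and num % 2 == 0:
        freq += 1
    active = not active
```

Let's trace through this code step by step.

Initialize: arr = [8, 6, 5, 9, 8, 10, 2]
Initialize: active = True
Initialize: freq = 0
Entering loop: for num in arr:
After iteration 1: num = 8, active = False, freq = 1
After iteration 2: num = 6, active = True, freq = 1
After iteration 3: num = 5, active = False, freq = 1
After iteration 4: num = 9, active = True, freq = 1
After iteration 5: num = 8, active = False, freq = 2
After iteration 6: num = 10, active = True, freq = 2
After iteration 7: num = 2, active = False, freq = 3
Loop ends.

Final answer: 3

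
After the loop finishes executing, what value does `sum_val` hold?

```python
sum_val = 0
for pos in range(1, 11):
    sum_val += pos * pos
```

Let's trace through this code step by step.

Initialize: sum_val = 0
Entering loop: for pos in range(1, 11):
After iteration 1: pos = 1, sum_val = 1
After iteration 2: pos = 2, sum_val = 5
After iteration 3: pos = 3, sum_val = 14
After iteration 4: pos = 4, sum_val = 30
After iteration 5: pos = 5, sum_val = 55
After iteration 6: pos = 6, sum_val = 91
After iteration 7: pos = 7, sum_val = 140
After iteration 8: pos = 8, sum_val = 204
After iteration 9: pos = 9, sum_val = 285
After iteration 10: pos = 10, sum_val = 385
Loop ends.

Final answer: 385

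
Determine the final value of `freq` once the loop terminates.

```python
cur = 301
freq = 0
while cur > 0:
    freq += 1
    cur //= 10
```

Let's trace through this code step by step.

Initialize: cur = 301
Initialize: freq = 0
Entering loop: while cur > 0:
After iteration 1: cur = 30, freq = 1
After iteration 2: cur = 3, freq = 2
After iteration 3: cur = 0, freq = 3
Loop ends.

Final answer: 3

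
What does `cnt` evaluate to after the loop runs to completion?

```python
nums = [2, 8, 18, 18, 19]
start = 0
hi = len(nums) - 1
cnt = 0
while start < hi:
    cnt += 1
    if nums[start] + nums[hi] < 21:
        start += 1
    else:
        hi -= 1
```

Let's trace through this code step by step.

Initialize: nums = [2, 8, 18, 18, 19]
Initialize: start = 0
Initialize: hi = 4
Initialize: cnt = 0
Entering loop: while start < hi:
After iteration 1: start = 0, hi = 3, cnt = 1
After iteration 2: start = 1, hi = 3, cnt = 2
After iteration 3: start = 1, hi = 2, cnt = 3
After iteration 4: start = 1, hi = 1, cnt = 4
Loop ends.

Final answer: 4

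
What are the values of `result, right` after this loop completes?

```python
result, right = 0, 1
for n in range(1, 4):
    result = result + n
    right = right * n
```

Let's trace through this code step by step.

Initialize: result = 0
Initialize: right = 1
Entering loop: for n in range(1, 4):
After iteration 1: n = 1, result = 1, right = 1
After iteration 2: n = 2, result = 3, right = 2
After iteration 3: n = 3, result = 6, right = 6
Loop ends.

Final answer: 6, 6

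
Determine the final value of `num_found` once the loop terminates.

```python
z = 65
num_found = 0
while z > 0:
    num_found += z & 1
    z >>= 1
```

Let's trace through this code step by step.

Initialize: z = 65
Initialize: num_found = 0
Entering loop: while z > 0:
After iteration 1: z = 32, num_found = 1
After iteration 2: z = 16, num_found = 1
After iteration 3: z = 8, num_found = 1
After iteration 4: z = 4, num_found = 1
After iteration 5: z = 2, num_found = 1
After iteration 6: z = 1, num_found = 1
After iteration 7: z = 0, num_found = 2
Loop ends.

Final answer: 2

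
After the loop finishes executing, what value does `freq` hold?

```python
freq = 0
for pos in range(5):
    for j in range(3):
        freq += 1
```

Let's trace through this code step by step.

Initialize: freq = 0
Entering loop: for pos in range(5):
After iteration 1: pos = 0, freq = 3
After iteration 2: pos = 1, freq = 6
After iteration 3: pos = 2, freq = 9
After iteration 4: pos = 3, freq = 12
After iteration 5: pos = 4, freq = 15
Loop ends.

Final answer: 15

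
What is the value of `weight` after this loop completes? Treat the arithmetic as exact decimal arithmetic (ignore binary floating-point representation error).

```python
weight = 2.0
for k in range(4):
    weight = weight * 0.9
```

Let's trace through this code step by step.

Initialize: weight = 2.0
Entering loop: for k in range(4):
After iteration 1: k = 0, weight = 1.8
After iteration 2: k = 1, weight = 1.62
After iteration 3: k = 2, weight = 1.458
After iteration 4: k = 3, weight = 1.3122
Loop ends.

Final answer: 1.3122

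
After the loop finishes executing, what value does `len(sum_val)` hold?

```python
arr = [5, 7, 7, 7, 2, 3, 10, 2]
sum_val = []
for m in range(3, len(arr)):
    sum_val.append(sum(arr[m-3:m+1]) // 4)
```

Let's trace through this code step by step.

Initialize: arr = [5, 7, 7, 7, 2, 3, 10, 2]
Initialize: sum_val = []
Entering loop: for m in range(3, len(arr)):
After iteration 1: m = 3, sum_val = [6]
After iteration 2: m = 4, sum_val = [6, 5]
After iteration 3: m = 5, sum_val = [6, 5, 4]
After iteration 4: m = 6, sum_val = [6, 5, 4, 5]
After iteration 5: m = 7, sum_val = [6, 5, 4, 5, 4]
Loop ends.
len(sum_val) = 5

Final answer: 5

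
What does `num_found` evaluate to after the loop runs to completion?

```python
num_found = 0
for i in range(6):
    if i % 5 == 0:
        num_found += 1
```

Let's trace through this code step by step.

Initialize: num_found = 0
Entering loop: for i in range(6):
After iteration 1: i = 0, num_found = 1
After iteration 2: i = 1, num_found = 1
After iteration 3: i = 2, num_found = 1
After iteration 4: i = 3, num_found = 1
After iteration 5: i = 4, num_found = 1
After iteration 6: i = 5, num_found = 2
Loop ends.

Final answer: 2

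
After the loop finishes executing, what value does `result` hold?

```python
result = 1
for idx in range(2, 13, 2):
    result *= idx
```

Let's trace through this code step by step.

Initialize: result = 1
Entering loop: for idx in range(2, 13, 2):
After iteration 1: idx = 2, result = 2
After iteration 2: idx = 4, result = 8
After iteration 3: idx = 6, result = 48
After iteration 4: idx = 8, result = 384
After iteration 5: idx = 10, result = 3840
After iteration 6: idx = 12, result = 46080
Loop ends.

Final answer: 46080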